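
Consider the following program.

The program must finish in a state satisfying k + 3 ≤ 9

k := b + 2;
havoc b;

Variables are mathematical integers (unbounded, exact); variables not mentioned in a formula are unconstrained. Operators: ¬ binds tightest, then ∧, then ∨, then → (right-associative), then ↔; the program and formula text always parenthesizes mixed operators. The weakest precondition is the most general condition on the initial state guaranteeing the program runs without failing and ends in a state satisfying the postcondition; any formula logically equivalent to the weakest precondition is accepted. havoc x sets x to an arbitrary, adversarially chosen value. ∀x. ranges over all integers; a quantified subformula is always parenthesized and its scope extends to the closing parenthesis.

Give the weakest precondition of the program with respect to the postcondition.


Working backward. After the program, the postcondition k + 3 ≤ 9 must hold; in canonical form it is k ≤ 6.
Before havoc b: k ≤ 6
Before k := b + 2: b ≤ 4
Answer: WP = b ≤ 4


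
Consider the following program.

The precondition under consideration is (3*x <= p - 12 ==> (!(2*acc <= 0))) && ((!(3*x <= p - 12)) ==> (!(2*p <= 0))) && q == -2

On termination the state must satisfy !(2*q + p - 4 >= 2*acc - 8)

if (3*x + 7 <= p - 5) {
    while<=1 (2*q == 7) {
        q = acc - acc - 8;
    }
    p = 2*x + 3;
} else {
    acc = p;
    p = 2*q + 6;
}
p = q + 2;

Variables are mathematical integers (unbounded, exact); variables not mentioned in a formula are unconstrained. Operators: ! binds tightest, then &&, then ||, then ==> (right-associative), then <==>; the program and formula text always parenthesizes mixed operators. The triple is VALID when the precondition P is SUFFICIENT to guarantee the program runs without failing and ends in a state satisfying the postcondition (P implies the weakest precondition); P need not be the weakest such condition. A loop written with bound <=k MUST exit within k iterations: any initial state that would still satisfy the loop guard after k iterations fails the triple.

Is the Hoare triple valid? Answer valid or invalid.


Working backward. After the program, the postcondition !(2*q + p - 4 >= 2*acc - 8) must hold; in canonical form it is !(p + 2*q >= 2*acc - 4).
Before p := q + 2: !(3*q >= 2*acc - 6)
Then branch requires (2*q == 7 ==> (!(2*acc <= -18))) && ((!(2*q == 7)) ==> (!(3*q >= 2*acc - 6))); else branch requires !(3*q >= 2*p - 6).
Before the if: (3*x <= p - 12 ==> ((2*q == 7 ==> (!(2*acc <= -18))) && ((!(2*q == 7)) ==> (!(3*q >= 2*acc - 6))))) && ((!(3*x <= p - 12)) ==> (!(3*q >= 2*p - 6)))
The weakest precondition is (3*x <= p - 12 ==> ((2*q == 7 ==> (!(2*acc <= -18))) && ((!(2*q == 7)) ==> (!(3*q >= 2*acc - 6))))) && ((!(3*x <= p - 12)) ==> (!(3*q >= 2*p - 6))).
Check whether (3*x <= p - 12 ==> (!(2*acc <= 0))) && ((!(3*x <= p - 12)) ==> (!(2*p <= 0))) && q == -2 implies it.
Every state satisfying the precondition satisfies the weakest precondition: the implication holds.
Answer: valid


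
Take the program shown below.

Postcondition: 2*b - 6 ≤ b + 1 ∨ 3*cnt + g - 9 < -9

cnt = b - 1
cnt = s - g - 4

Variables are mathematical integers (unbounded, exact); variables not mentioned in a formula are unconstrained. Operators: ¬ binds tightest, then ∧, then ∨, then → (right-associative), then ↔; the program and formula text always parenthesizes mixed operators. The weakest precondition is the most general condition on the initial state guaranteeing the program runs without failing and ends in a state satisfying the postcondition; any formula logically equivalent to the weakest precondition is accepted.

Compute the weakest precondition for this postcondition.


Working backward. After the program, the postcondition 2*b - 6 ≤ b + 1 ∨ 3*cnt + g - 9 < -9 must hold; in canonical form it is b ≤ 7 ∨ 3*cnt + g < 0.
Before cnt := s - g - 4: b ≤ 7 ∨ 3*s < 2*g + 12
Before cnt := b - 1: b ≤ 7 ∨ 3*s < 2*g + 12
Answer: WP = b ≤ 7 ∨ 3*s < 2*g + 12


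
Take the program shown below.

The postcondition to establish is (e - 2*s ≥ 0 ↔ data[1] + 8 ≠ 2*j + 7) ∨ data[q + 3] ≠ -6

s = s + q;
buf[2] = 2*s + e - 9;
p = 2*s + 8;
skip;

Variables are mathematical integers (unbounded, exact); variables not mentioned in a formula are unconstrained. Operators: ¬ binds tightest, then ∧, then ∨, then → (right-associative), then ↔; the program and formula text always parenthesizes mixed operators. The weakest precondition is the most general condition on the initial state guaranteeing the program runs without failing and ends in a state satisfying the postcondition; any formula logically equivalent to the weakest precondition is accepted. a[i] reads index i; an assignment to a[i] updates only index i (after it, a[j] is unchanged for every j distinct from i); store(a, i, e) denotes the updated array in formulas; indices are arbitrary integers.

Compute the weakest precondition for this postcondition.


Working backward. After the program, the postcondition (e - 2*s ≥ 0 ↔ data[1] + 8 ≠ 2*j + 7) ∨ data[q + 3] ≠ -6 must hold; in canonical form it is (e ≥ 2*s ↔ data[1] ≠ 2*j - 1) ∨ data[q + 3] ≠ -6.
Before skip: (e ≥ 2*s ↔ data[1] ≠ 2*j - 1) ∨ data[q + 3] ≠ -6
Before p := 2*s + 8: (e ≥ 2*s ↔ data[1] ≠ 2*j - 1) ∨ data[q + 3] ≠ -6
Before buf[2] := 2*s + e - 9: (e ≥ 2*s ↔ data[1] ≠ 2*j - 1) ∨ data[q + 3] ≠ -6
Before s := s + q: (e ≥ 2*q + 2*s ↔ data[1] ≠ 2*j - 1) ∨ data[q + 3] ≠ -6
Answer: WP = (e ≥ 2*q + 2*s ↔ data[1] ≠ 2*j - 1) ∨ data[q + 3] ≠ -6


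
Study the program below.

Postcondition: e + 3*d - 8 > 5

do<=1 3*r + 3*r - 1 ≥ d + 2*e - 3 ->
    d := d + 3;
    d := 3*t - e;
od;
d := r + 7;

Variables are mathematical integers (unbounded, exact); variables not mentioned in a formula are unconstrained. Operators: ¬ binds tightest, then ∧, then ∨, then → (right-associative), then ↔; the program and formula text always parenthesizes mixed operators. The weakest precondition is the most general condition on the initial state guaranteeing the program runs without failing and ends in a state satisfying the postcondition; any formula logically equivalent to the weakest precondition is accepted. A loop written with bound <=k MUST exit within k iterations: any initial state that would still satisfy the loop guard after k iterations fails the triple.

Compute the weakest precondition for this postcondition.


Working backward. After the program, the postcondition e + 3*d - 8 > 5 must hold; in canonical form it is 3*d + e > 13.
Before d := r + 7: e + 3*r > -8
Before the loop (bound <=1), unroll the exhaustion recursion (WP_0 = exit-now case; WP_j = one more guarded iteration, up to j = 1):
  WP_0: (¬(6*r ≥ d + 2*e - 2)) ∧ e + 3*r > -8
  WP_1: (6*r ≥ d + 2*e - 2 → ((¬(6*r ≥ e + 3*t - 2)) ∧ e + 3*r > -8)) ∧ ((¬(6*r ≥ d + 2*e - 2)) → e + 3*r > -8)
So before the loop: (6*r ≥ d + 2*e - 2 → ((¬(6*r ≥ e + 3*t - 2)) ∧ e + 3*r > -8)) ∧ ((¬(6*r ≥ d + 2*e - 2)) → e + 3*r > -8)
Answer: WP = (6*r ≥ d + 2*e - 2 → ((¬(6*r ≥ e + 3*t - 2)) ∧ e + 3*r > -8)) ∧ ((¬(6*r ≥ d + 2*e - 2)) → e + 3*r > -8)


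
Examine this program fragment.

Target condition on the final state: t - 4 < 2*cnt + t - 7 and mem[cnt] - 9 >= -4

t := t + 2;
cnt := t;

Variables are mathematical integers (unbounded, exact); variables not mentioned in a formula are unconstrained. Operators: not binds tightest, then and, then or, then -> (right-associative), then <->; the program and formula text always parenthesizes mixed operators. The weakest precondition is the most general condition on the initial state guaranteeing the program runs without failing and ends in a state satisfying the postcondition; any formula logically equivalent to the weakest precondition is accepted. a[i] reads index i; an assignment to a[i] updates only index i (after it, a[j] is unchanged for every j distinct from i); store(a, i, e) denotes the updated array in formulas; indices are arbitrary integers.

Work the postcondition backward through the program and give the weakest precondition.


Working backward. After the program, the postcondition t - 4 < 2*cnt + t - 7 and mem[cnt] - 9 >= -4 must hold; in canonical form it is 2*cnt > 3 and mem[cnt] >= 5.
Before cnt := t: 2*t > 3 and mem[t] >= 5
Before t := t + 2: 2*t > -1 and mem[t + 2] >= 5
Answer: WP = 2*t > -1 and mem[t + 2] >= 5


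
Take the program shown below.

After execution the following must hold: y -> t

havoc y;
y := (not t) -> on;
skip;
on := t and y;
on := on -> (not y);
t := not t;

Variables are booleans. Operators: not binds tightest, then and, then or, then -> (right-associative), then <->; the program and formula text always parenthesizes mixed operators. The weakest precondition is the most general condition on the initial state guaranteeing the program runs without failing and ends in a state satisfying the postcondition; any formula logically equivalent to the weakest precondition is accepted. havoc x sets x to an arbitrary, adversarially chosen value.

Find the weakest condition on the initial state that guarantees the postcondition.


Working backward. After the program, y -> t must hold.
Before t := not t: y -> (not t)
Before on := on -> (not y): y -> (not t)
Before on := t and y: y -> (not t)
Before skip: y -> (not t)
Before y := (not t) -> on: ((not t) -> on) -> (not t)
Before havoc y: ((not t) -> on) -> (not t)
Answer: WP = ((not t) -> on) -> (not t)


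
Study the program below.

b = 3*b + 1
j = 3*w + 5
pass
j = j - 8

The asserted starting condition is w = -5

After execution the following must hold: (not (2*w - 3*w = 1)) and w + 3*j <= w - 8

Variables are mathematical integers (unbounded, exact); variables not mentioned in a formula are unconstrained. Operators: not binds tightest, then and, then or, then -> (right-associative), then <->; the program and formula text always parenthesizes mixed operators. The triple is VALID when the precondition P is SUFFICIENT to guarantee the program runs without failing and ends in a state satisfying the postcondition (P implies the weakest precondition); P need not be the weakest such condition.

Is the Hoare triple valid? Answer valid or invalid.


Working backward. After the program, the postcondition (not (2*w - 3*w = 1)) and w + 3*j <= w - 8 must hold; in canonical form it is (not (w = -1)) and 3*j <= -8.
Before j := j - 8: (not (w = -1)) and 3*j <= 16
Before skip: (not (w = -1)) and 3*j <= 16
Before j := 3*w + 5: (not (w = -1)) and 9*w <= 1
Before b := 3*b + 1: (not (w = -1)) and 9*w <= 1
The weakest precondition is (not (w = -1)) and 9*w <= 1.
Check whether w = -5 implies it.
Every state satisfying the precondition satisfies the weakest precondition: the implication holds.
Answer: valid


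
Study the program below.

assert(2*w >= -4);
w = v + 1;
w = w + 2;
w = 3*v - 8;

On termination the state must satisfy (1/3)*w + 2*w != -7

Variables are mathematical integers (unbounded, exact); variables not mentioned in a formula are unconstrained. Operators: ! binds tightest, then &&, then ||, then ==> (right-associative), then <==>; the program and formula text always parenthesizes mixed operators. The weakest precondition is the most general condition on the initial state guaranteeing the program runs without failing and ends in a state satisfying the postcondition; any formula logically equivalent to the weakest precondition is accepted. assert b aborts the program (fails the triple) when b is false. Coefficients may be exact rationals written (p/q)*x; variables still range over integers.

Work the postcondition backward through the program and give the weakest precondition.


Working backward. After the program, the postcondition (1/3)*w + 2*w != -7 must hold; in canonical form it is (7/3)*w != -7.
Before w := 3*v - 8: 7*v != 35/3
Before w := w + 2: 7*v != 35/3
Before w := v + 1: 7*v != 35/3
Before assert 2*w >= -4: 2*w >= -4 && 7*v != 35/3
Answer: WP = 2*w >= -4 && 7*v != 35/3


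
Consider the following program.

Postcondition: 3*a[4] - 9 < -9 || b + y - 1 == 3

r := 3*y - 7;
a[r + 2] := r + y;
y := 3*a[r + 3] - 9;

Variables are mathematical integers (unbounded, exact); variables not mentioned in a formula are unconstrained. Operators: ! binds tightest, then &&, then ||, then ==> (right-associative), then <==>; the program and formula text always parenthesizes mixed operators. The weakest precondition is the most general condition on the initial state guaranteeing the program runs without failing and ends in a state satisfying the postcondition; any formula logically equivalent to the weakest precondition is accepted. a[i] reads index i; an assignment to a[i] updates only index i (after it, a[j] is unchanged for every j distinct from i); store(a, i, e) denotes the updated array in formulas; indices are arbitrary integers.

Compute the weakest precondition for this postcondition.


Working backward. After the program, the postcondition 3*a[4] - 9 < -9 || b + y - 1 == 3 must hold; in canonical form it is 3*a[4] < 0 || b + y == 4.
Before y := 3*a[r + 3] - 9: 3*a[4] < 0 || 3*a[r + 3] + b == 13
Before a[r + 2] := r + y: 3*store(a, r + 2, r + y)[4] < 0 || 3*store(a, r + 2, r + y)[r + 3] + b == 13
Before r := 3*y - 7: 3*store(a, 3*y - 5, 4*y - 7)[4] < 0 || 3*store(a, 3*y - 5, 4*y - 7)[3*y - 4] + b == 13
Answer: WP = 3*store(a, 3*y - 5, 4*y - 7)[4] < 0 || 3*store(a, 3*y - 5, 4*y - 7)[3*y - 4] + b == 13


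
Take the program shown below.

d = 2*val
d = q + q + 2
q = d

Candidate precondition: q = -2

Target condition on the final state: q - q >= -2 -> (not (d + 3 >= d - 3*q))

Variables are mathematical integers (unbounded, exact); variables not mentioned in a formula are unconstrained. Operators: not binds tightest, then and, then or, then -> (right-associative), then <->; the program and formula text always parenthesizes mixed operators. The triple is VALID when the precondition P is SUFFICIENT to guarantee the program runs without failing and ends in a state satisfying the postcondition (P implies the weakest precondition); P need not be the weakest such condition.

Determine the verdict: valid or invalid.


Working backward. After the program, the postcondition q - q >= -2 -> (not (d + 3 >= d - 3*q)) must hold; in canonical form it is not (3*q >= -3).
Before q := d: not (3*d >= -3)
Before d := q + q + 2: not (6*q >= -9)
Before d := 2*val: not (6*q >= -9)
The weakest precondition is not (6*q >= -9).
Check whether q = -2 implies it.
Every state satisfying the precondition satisfies the weakest precondition: the implication holds.
Answer: valid


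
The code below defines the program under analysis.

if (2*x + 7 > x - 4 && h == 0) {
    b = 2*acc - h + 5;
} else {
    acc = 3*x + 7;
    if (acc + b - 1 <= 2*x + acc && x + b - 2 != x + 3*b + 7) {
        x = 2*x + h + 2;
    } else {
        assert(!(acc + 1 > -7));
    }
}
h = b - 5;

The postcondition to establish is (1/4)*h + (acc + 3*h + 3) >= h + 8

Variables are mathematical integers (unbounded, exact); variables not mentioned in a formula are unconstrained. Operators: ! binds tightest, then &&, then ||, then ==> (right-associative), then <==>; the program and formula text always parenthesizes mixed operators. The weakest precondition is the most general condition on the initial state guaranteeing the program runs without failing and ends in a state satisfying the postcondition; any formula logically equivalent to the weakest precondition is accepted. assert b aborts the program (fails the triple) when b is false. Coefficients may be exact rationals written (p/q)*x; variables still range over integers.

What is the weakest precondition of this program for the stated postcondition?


Working backward. After the program, the postcondition (1/4)*h + (acc + 3*h + 3) >= h + 8 must hold; in canonical form it is acc + (9/4)*h >= 5.
Before h := b - 5: acc + (9/4)*b >= 65/4
Then branch requires (11/2)*acc >= (9/4)*h + 5; else branch requires ((b <= 2*x + 1 && 2*b != -9) ==> (9/4)*b + 3*x >= 37/4) && ((!(b <= 2*x + 1 && 2*b != -9)) ==> ((!(3*x > -15)) && (9/4)*b + 3*x >= 37/4)).
Before the if: ((x > -11 && h == 0) ==> (11/2)*acc >= (9/4)*h + 5) && ((!(x > -11 && h == 0)) ==> (((b <= 2*x + 1 && 2*b != -9) ==> (9/4)*b + 3*x >= 37/4) && ((!(b <= 2*x + 1 && 2*b != -9)) ==> ((!(3*x > -15)) && (9/4)*b + 3*x >= 37/4))))
Answer: WP = ((x > -11 && h == 0) ==> (11/2)*acc >= (9/4)*h + 5) && ((!(x > -11 && h == 0)) ==> (((b <= 2*x + 1 && 2*b != -9) ==> (9/4)*b + 3*x >= 37/4) && ((!(b <= 2*x + 1 && 2*b != -9)) ==> ((!(3*x > -15)) && (9/4)*b + 3*x >= 37/4))))


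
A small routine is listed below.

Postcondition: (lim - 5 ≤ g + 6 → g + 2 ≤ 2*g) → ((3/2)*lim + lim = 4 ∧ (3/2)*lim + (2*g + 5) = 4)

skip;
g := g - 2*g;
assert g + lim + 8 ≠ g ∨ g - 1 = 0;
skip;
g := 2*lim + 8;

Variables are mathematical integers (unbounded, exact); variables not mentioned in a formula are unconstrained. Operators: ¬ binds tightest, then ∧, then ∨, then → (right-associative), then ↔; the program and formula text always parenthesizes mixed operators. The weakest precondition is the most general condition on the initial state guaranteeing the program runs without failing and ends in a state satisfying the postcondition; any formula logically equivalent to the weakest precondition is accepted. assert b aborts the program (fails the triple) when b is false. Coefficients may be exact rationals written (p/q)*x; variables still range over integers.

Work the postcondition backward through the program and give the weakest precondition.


Working backward. After the program, the postcondition (lim - 5 ≤ g + 6 → g + 2 ≤ 2*g) → ((3/2)*lim + lim = 4 ∧ (3/2)*lim + (2*g + 5) = 4) must hold; in canonical form it is (lim ≤ g + 11 → g ≥ 2) → ((5/2)*lim = 4 ∧ 2*g + (3/2)*lim = -1).
Before g := 2*lim + 8: (lim ≥ -19 → 2*lim ≥ -6) → ((5/2)*lim = 4 ∧ (11/2)*lim = -17)
Before skip: (lim ≥ -19 → 2*lim ≥ -6) → ((5/2)*lim = 4 ∧ (11/2)*lim = -17)
Before assert g + lim + 8 ≠ g ∨ g - 1 = 0: (lim ≠ -8 ∨ g = 1) ∧ ((lim ≥ -19 → 2*lim ≥ -6) → ((5/2)*lim = 4 ∧ (11/2)*lim = -17))
Before g := g - 2*g: (lim ≠ -8 ∨ g = -1) ∧ ((lim ≥ -19 → 2*lim ≥ -6) → ((5/2)*lim = 4 ∧ (11/2)*lim = -17))
Before skip: (lim ≠ -8 ∨ g = -1) ∧ ((lim ≥ -19 → 2*lim ≥ -6) → ((5/2)*lim = 4 ∧ (11/2)*lim = -17))
Answer: WP = (lim ≠ -8 ∨ g = -1) ∧ ((lim ≥ -19 → 2*lim ≥ -6) → ((5/2)*lim = 4 ∧ (11/2)*lim = -17))


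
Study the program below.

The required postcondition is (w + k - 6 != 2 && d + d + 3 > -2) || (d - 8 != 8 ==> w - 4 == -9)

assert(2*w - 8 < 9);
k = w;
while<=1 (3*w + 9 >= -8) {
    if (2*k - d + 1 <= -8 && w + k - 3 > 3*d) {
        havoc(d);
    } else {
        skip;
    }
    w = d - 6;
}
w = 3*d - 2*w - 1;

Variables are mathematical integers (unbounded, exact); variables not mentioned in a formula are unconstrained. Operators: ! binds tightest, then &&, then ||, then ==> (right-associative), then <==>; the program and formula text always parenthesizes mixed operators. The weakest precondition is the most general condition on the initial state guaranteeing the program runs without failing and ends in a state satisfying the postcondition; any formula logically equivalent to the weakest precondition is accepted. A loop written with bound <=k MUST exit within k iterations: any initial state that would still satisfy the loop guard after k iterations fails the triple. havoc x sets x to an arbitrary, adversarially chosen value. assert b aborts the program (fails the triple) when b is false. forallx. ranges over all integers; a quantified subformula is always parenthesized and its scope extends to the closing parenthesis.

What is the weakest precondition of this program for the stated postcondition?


Working backward. After the program, the postcondition (w + k - 6 != 2 && d + d + 3 > -2) || (d - 8 != 8 ==> w - 4 == -9) must hold; in canonical form it is (k + w != 8 && 2*d > -5) || (d != 16 ==> w == -5).
Before w := 3*d - 2*w - 1: (3*d + k != 2*w + 9 && 2*d > -5) || (d != 16 ==> 3*d == 2*w - 4)
Before the loop (bound <=1), unroll the exhaustion recursion (WP_0 = exit-now case; WP_j = one more guarded iteration, up to j = 1):
  WP_0: (!(3*w >= -17)) && ((3*d + k != 2*w + 9 && 2*d > -5) || (d != 16 ==> 3*d == 2*w - 4))
  WP_1: (3*w >= -17 ==> (((2*k <= d - 9 && k + w > 3*d + 3) ==> (forall d_1. ((!(3*d_1 >= 1)) && ((d_1 + k != -3 && 2*d_1 > -5) || (d_1 != 16 ==> d_1 == -16))))) && ((!(2*k <= d - 9 && k + w > 3*d + 3)) ==> ((!(3*d >= 1)) && ((d + k != -3 && 2*d > -5) || (d != 16 ==> d == -16)))))) && ((!(3*w >= -17)) ==> ((3*d + k != 2*w + 9 && 2*d > -5) || (d != 16 ==> 3*d == 2*w - 4)))
So before the loop: (3*w >= -17 ==> (((2*k <= d - 9 && k + w > 3*d + 3) ==> (forall d_1. ((!(3*d_1 >= 1)) && ((d_1 + k != -3 && 2*d_1 > -5) || (d_1 != 16 ==> d_1 == -16))))) && ((!(2*k <= d - 9 && k + w > 3*d + 3)) ==> ((!(3*d >= 1)) && ((d + k != -3 && 2*d > -5) || (d != 16 ==> d == -16)))))) && ((!(3*w >= -17)) ==> ((3*d + k != 2*w + 9 && 2*d > -5) || (d != 16 ==> 3*d == 2*w - 4)))
Before k := w: (3*w >= -17 ==> (((2*w <= d - 9 && 2*w > 3*d + 3) ==> (forall d_1. ((!(3*d_1 >= 1)) && ((d_1 + w != -3 && 2*d_1 > -5) || (d_1 != 16 ==> d_1 == -16))))) && ((!(2*w <= d - 9 && 2*w > 3*d + 3)) ==> ((!(3*d >= 1)) && ((d + w != -3 && 2*d > -5) || (d != 16 ==> d == -16)))))) && ((!(3*w >= -17)) ==> ((3*d != w + 9 && 2*d > -5) || (d != 16 ==> 3*d == 2*w - 4)))
Before assert 2*w - 8 < 9: 2*w < 17 && (3*w >= -17 ==> (((2*w <= d - 9 && 2*w > 3*d + 3) ==> (forall d_1. ((!(3*d_1 >= 1)) && ((d_1 + w != -3 && 2*d_1 > -5) || (d_1 != 16 ==> d_1 == -16))))) && ((!(2*w <= d - 9 && 2*w > 3*d + 3)) ==> ((!(3*d >= 1)) && ((d + w != -3 && 2*d > -5) || (d != 16 ==> d == -16)))))) && ((!(3*w >= -17)) ==> ((3*d != w + 9 && 2*d > -5) || (d != 16 ==> 3*d == 2*w - 4)))
Answer: WP = 2*w < 17 && (3*w >= -17 ==> (((2*w <= d - 9 && 2*w > 3*d + 3) ==> (forall d_1. ((!(3*d_1 >= 1)) && ((d_1 + w != -3 && 2*d_1 > -5) || (d_1 != 16 ==> d_1 == -16))))) && ((!(2*w <= d - 9 && 2*w > 3*d + 3)) ==> ((!(3*d >= 1)) && ((d + w != -3 && 2*d > -5) || (d != 16 ==> d == -16)))))) && ((!(3*w >= -17)) ==> ((3*d != w + 9 && 2*d > -5) || (d != 16 ==> 3*d == 2*w - 4)))


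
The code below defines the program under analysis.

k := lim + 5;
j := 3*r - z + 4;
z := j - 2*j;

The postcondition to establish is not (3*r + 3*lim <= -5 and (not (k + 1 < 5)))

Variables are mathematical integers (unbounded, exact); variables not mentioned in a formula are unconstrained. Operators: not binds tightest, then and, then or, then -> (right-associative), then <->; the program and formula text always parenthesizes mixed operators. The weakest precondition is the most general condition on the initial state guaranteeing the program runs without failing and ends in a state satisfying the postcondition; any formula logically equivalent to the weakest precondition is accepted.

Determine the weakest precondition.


Working backward. After the program, the postcondition not (3*r + 3*lim <= -5 and (not (k + 1 < 5))) must hold; in canonical form it is not (3*lim + 3*r <= -5 and (not (k < 4))).
Before z := j - 2*j: not (3*lim + 3*r <= -5 and (not (k < 4)))
Before j := 3*r - z + 4: not (3*lim + 3*r <= -5 and (not (k < 4)))
Before k := lim + 5: not (3*lim + 3*r <= -5 and (not (lim < -1)))
Answer: WP = not (3*lim + 3*r <= -5 and (not (lim < -1)))


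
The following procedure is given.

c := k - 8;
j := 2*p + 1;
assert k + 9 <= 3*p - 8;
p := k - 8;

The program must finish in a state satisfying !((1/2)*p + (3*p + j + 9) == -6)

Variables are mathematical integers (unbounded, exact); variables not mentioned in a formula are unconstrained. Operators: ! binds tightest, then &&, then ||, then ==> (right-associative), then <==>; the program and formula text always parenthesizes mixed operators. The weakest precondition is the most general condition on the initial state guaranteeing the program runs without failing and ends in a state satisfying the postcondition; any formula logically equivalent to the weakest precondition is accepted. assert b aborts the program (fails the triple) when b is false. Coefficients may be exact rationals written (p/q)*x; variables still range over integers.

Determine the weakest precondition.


Working backward. After the program, the postcondition !((1/2)*p + (3*p + j + 9) == -6) must hold; in canonical form it is !(j + (7/2)*p == -15).
Before p := k - 8: !(j + (7/2)*k == 13)
Before assert k + 9 <= 3*p - 8: k <= 3*p - 17 && (!(j + (7/2)*k == 13))
Before j := 2*p + 1: k <= 3*p - 17 && (!((7/2)*k + 2*p == 12))
Before c := k - 8: k <= 3*p - 17 && (!((7/2)*k + 2*p == 12))
Answer: WP = k <= 3*p - 17 && (!((7/2)*k + 2*p == 12))


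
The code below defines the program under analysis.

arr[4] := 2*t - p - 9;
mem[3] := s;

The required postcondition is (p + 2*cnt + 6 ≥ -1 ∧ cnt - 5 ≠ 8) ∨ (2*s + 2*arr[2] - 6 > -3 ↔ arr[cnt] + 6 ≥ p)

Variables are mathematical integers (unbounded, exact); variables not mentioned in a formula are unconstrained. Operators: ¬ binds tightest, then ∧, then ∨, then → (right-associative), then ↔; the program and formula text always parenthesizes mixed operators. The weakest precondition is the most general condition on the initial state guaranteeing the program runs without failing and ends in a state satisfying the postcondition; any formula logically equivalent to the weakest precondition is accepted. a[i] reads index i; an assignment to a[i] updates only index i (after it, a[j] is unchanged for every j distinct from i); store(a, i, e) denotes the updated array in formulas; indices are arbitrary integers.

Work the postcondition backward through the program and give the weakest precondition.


Working backward. After the program, the postcondition (p + 2*cnt + 6 ≥ -1 ∧ cnt - 5 ≠ 8) ∨ (2*s + 2*arr[2] - 6 > -3 ↔ arr[cnt] + 6 ≥ p) must hold; in canonical form it is (2*cnt + p ≥ -7 ∧ cnt ≠ 13) ∨ (2*arr[2] + 2*s > 3 ↔ arr[cnt] ≥ p - 6).
Before mem[3] := s: (2*cnt + p ≥ -7 ∧ cnt ≠ 13) ∨ (2*arr[2] + 2*s > 3 ↔ arr[cnt] ≥ p - 6)
Before arr[4] := 2*t - p - 9: (2*cnt + p ≥ -7 ∧ cnt ≠ 13) ∨ (2*arr[2] + 2*s > 3 ↔ store(arr, 4, -p + 2*t - 9)[cnt] ≥ p - 6)
Answer: WP = (2*cnt + p ≥ -7 ∧ cnt ≠ 13) ∨ (2*arr[2] + 2*s > 3 ↔ store(arr, 4, -p + 2*t - 9)[cnt] ≥ p - 6)


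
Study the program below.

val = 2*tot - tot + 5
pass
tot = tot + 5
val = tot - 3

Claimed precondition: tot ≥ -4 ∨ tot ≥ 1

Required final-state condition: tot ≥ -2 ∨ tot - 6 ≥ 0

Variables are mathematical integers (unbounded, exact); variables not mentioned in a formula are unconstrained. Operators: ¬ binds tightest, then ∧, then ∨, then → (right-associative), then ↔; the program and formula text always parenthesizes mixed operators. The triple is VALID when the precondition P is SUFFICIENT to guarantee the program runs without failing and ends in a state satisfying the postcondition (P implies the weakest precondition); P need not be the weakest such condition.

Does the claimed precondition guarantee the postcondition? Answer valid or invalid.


Working backward. After the program, the postcondition tot ≥ -2 ∨ tot - 6 ≥ 0 must hold; in canonical form it is tot ≥ -2 ∨ tot ≥ 6.
Before val := tot - 3: tot ≥ -2 ∨ tot ≥ 6
Before tot := tot + 5: tot ≥ -7 ∨ tot ≥ 1
Before skip: tot ≥ -7 ∨ tot ≥ 1
Before val := 2*tot - tot + 5: tot ≥ -7 ∨ tot ≥ 1
The weakest precondition is tot ≥ -7 ∨ tot ≥ 1.
Check whether tot ≥ -4 ∨ tot ≥ 1 implies it.
Every state satisfying the precondition satisfies the weakest precondition: the implication holds.
Answer: valid


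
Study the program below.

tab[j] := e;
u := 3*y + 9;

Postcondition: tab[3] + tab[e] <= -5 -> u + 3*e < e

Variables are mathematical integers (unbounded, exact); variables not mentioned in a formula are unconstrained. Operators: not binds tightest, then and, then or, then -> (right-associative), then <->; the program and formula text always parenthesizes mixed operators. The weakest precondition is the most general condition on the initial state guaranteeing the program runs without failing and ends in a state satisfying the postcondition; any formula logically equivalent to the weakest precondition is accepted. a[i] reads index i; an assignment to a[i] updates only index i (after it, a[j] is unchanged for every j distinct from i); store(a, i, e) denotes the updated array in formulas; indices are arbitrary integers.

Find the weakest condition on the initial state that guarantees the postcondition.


Working backward. After the program, the postcondition tab[3] + tab[e] <= -5 -> u + 3*e < e must hold; in canonical form it is tab[3] + tab[e] <= -5 -> 2*e + u < 0.
Before u := 3*y + 9: tab[3] + tab[e] <= -5 -> 2*e + 3*y < -9
Before tab[j] := e: store(tab, j, e)[3] + store(tab, j, e)[e] <= -5 -> 2*e + 3*y < -9
Answer: WP = store(tab, j, e)[3] + store(tab, j, e)[e] <= -5 -> 2*e + 3*y < -9


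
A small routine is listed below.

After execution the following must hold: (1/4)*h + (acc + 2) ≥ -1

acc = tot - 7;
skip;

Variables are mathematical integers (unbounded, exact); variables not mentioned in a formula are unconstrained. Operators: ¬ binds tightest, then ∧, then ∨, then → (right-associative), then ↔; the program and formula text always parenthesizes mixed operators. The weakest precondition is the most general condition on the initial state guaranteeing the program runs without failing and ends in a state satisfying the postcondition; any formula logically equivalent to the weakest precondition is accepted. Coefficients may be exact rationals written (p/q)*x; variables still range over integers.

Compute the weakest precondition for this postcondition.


Working backward. After the program, the postcondition (1/4)*h + (acc + 2) ≥ -1 must hold; in canonical form it is acc + (1/4)*h ≥ -3.
Before skip: acc + (1/4)*h ≥ -3
Before acc := tot - 7: (1/4)*h + tot ≥ 4
Answer: WP = (1/4)*h + tot ≥ 4


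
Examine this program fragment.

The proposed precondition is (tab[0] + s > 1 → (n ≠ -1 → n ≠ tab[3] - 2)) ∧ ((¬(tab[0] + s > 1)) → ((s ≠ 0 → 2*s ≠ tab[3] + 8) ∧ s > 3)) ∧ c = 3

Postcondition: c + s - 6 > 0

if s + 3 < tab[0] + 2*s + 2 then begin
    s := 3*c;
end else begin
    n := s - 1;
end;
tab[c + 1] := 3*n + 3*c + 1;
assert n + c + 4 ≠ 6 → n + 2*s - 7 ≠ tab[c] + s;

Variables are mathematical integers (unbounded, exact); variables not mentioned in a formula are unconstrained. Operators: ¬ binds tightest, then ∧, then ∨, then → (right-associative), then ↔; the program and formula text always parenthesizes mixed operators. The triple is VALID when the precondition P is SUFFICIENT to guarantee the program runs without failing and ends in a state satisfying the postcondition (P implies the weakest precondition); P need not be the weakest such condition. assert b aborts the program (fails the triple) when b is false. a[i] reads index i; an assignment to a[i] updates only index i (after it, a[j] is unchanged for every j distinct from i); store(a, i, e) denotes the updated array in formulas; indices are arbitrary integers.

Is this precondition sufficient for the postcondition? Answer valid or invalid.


Working backward. After the program, the postcondition c + s - 6 > 0 must hold; in canonical form it is c + s > 6.
Before assert n + c + 4 ≠ 6 → n + 2*s - 7 ≠ tab[c] + s: (c + n ≠ 2 → n + s ≠ tab[c] + 7) ∧ c + s > 6
Before tab[c + 1] := 3*n + 3*c + 1: (c + n ≠ 2 → n + s ≠ store(tab, c + 1, 3*c + 3*n + 1)[c] + 7) ∧ c + s > 6
Then branch requires (c + n ≠ 2 → 3*c + n ≠ store(tab, c + 1, 3*c + 3*n + 1)[c] + 7) ∧ 4*c > 6; else branch requires (c + s ≠ 3 → 2*s ≠ store(tab, c + 1, 3*c + 3*s - 2)[c] + 8) ∧ c + s > 6.
Before the if: (tab[0] + s > 1 → ((c + n ≠ 2 → 3*c + n ≠ store(tab, c + 1, 3*c + 3*n + 1)[c] + 7) ∧ 4*c > 6)) ∧ ((¬(tab[0] + s > 1)) → ((c + s ≠ 3 → 2*s ≠ store(tab, c + 1, 3*c + 3*s - 2)[c] + 8) ∧ c + s > 6))
The weakest precondition is (tab[0] + s > 1 → ((c + n ≠ 2 → 3*c + n ≠ store(tab, c + 1, 3*c + 3*n + 1)[c] + 7) ∧ 4*c > 6)) ∧ ((¬(tab[0] + s > 1)) → ((c + s ≠ 3 → 2*s ≠ store(tab, c + 1, 3*c + 3*s - 2)[c] + 8) ∧ c + s > 6)).
Check whether (tab[0] + s > 1 → (n ≠ -1 → n ≠ tab[3] - 2)) ∧ ((¬(tab[0] + s > 1)) → ((s ≠ 0 → 2*s ≠ tab[3] + 8) ∧ s > 3)) ∧ c = 3 implies it.
Every state satisfying the precondition satisfies the weakest precondition: the implication holds.
Answer: valid


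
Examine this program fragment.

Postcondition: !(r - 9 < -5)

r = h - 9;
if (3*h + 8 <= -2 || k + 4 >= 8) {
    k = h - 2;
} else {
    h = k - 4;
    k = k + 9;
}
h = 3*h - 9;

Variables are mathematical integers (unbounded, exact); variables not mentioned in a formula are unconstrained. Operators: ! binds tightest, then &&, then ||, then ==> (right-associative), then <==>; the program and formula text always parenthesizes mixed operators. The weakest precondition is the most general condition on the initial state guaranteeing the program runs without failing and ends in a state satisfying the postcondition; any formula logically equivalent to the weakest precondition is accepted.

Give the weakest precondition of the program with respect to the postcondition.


Working backward. After the program, the postcondition !(r - 9 < -5) must hold; in canonical form it is !(r < 4).
Before h := 3*h - 9: !(r < 4)
Then branch requires !(r < 4); else branch requires !(r < 4).
Before the if: ((3*h <= -10 || k >= 4) ==> (!(r < 4))) && ((!(3*h <= -10 || k >= 4)) ==> (!(r < 4)))
Before r := h - 9: ((3*h <= -10 || k >= 4) ==> (!(h < 13))) && ((!(3*h <= -10 || k >= 4)) ==> (!(h < 13)))
Answer: WP = ((3*h <= -10 || k >= 4) ==> (!(h < 13))) && ((!(3*h <= -10 || k >= 4)) ==> (!(h < 13)))


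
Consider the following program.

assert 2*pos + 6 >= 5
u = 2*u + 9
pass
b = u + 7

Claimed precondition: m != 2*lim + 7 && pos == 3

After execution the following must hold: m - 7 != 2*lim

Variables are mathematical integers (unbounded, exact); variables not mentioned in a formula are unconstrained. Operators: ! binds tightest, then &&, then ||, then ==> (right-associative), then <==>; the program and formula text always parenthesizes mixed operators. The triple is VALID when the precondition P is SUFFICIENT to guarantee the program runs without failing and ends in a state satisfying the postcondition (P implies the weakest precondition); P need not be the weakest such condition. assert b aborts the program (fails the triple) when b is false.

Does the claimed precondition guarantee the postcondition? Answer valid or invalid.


Working backward. After the program, the postcondition m - 7 != 2*lim must hold; in canonical form it is m != 2*lim + 7.
Before b := u + 7: m != 2*lim + 7
Before skip: m != 2*lim + 7
Before u := 2*u + 9: m != 2*lim + 7
Before assert 2*pos + 6 >= 5: 2*pos >= -1 && m != 2*lim + 7
The weakest precondition is 2*pos >= -1 && m != 2*lim + 7.
Check whether m != 2*lim + 7 && pos == 3 implies it.
Every state satisfying the precondition satisfies the weakest precondition: the implication holds.
Answer: valid


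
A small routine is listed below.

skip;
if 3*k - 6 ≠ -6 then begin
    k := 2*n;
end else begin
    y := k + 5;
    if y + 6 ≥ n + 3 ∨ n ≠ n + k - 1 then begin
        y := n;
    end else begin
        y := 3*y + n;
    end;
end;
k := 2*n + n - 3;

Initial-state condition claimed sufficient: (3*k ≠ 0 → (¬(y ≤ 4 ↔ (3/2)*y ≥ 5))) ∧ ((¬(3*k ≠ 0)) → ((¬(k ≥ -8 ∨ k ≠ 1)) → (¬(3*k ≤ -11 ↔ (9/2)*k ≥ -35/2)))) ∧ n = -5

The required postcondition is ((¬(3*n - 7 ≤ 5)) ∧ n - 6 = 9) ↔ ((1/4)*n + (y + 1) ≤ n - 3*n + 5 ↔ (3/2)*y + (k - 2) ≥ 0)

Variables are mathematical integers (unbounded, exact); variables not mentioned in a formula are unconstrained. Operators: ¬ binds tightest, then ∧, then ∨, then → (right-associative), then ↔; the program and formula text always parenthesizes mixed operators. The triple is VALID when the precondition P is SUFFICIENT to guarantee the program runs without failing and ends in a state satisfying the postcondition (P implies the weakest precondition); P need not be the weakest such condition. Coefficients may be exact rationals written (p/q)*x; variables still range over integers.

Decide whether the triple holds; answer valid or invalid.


Working backward. After the program, the postcondition ((¬(3*n - 7 ≤ 5)) ∧ n - 6 = 9) ↔ ((1/4)*n + (y + 1) ≤ n - 3*n + 5 ↔ (3/2)*y + (k - 2) ≥ 0) must hold; in canonical form it is ((¬(3*n ≤ 12)) ∧ n = 15) ↔ ((9/4)*n + y ≤ 4 ↔ k + (3/2)*y ≥ 2).
Before k := 2*n + n - 3: ((¬(3*n ≤ 12)) ∧ n = 15) ↔ ((9/4)*n + y ≤ 4 ↔ 3*n + (3/2)*y ≥ 5)
Then branch requires ((¬(3*n ≤ 12)) ∧ n = 15) ↔ ((9/4)*n + y ≤ 4 ↔ 3*n + (3/2)*y ≥ 5); else branch requires ((k ≥ n - 8 ∨ k ≠ 1) → (((¬(3*n ≤ 12)) ∧ n = 15) ↔ ((13/4)*n ≤ 4 ↔ (9/2)*n ≥ 5))) ∧ ((¬(k ≥ n - 8 ∨ k ≠ 1)) → (((¬(3*n ≤ 12)) ∧ n = 15) ↔ (3*k + (13/4)*n ≤ -11 ↔ (9/2)*k + (9/2)*n ≥ -35/2))).
Before the if: (3*k ≠ 0 → (((¬(3*n ≤ 12)) ∧ n = 15) ↔ ((9/4)*n + y ≤ 4 ↔ 3*n + (3/2)*y ≥ 5))) ∧ ((¬(3*k ≠ 0)) → (((k ≥ n - 8 ∨ k ≠ 1) → (((¬(3*n ≤ 12)) ∧ n = 15) ↔ ((13/4)*n ≤ 4 ↔ (9/2)*n ≥ 5))) ∧ ((¬(k ≥ n - 8 ∨ k ≠ 1)) → (((¬(3*n ≤ 12)) ∧ n = 15) ↔ (3*k + (13/4)*n ≤ -11 ↔ (9/2)*k + (9/2)*n ≥ -35/2)))))
Before skip: (3*k ≠ 0 → (((¬(3*n ≤ 12)) ∧ n = 15) ↔ ((9/4)*n + y ≤ 4 ↔ 3*n + (3/2)*y ≥ 5))) ∧ ((¬(3*k ≠ 0)) → (((k ≥ n - 8 ∨ k ≠ 1) → (((¬(3*n ≤ 12)) ∧ n = 15) ↔ ((13/4)*n ≤ 4 ↔ (9/2)*n ≥ 5))) ∧ ((¬(k ≥ n - 8 ∨ k ≠ 1)) → (((¬(3*n ≤ 12)) ∧ n = 15) ↔ (3*k + (13/4)*n ≤ -11 ↔ (9/2)*k + (9/2)*n ≥ -35/2)))))
The weakest precondition is (3*k ≠ 0 → (((¬(3*n ≤ 12)) ∧ n = 15) ↔ ((9/4)*n + y ≤ 4 ↔ 3*n + (3/2)*y ≥ 5))) ∧ ((¬(3*k ≠ 0)) → (((k ≥ n - 8 ∨ k ≠ 1) → (((¬(3*n ≤ 12)) ∧ n = 15) ↔ ((13/4)*n ≤ 4 ↔ (9/2)*n ≥ 5))) ∧ ((¬(k ≥ n - 8 ∨ k ≠ 1)) → (((¬(3*n ≤ 12)) ∧ n = 15) ↔ (3*k + (13/4)*n ≤ -11 ↔ (9/2)*k + (9/2)*n ≥ -35/2))))).
Check whether (3*k ≠ 0 → (¬(y ≤ 4 ↔ (3/2)*y ≥ 5))) ∧ ((¬(3*k ≠ 0)) → ((¬(k ≥ -8 ∨ k ≠ 1)) → (¬(3*k ≤ -11 ↔ (9/2)*k ≥ -35/2)))) ∧ n = -5 implies it.
Countermodel: at the initial state k = 1, n = -5, y = 14, the precondition holds but the weakest precondition fails.
Answer: invalid


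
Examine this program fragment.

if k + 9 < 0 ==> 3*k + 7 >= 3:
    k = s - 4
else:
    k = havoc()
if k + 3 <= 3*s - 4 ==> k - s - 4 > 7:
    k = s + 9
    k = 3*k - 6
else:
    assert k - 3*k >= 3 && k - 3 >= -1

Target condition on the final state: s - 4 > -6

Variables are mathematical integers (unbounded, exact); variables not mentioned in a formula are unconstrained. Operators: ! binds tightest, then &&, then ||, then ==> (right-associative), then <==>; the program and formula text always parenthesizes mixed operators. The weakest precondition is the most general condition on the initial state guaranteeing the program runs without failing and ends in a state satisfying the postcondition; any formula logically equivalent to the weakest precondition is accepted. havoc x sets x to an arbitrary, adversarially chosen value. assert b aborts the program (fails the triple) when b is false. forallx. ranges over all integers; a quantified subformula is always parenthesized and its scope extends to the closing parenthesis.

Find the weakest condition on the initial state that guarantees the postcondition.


Working backward. After the program, the postcondition s - 4 > -6 must hold; in canonical form it is s > -2.
Then branch requires s > -2; else branch requires 2*k <= -3 && k >= 2 && s > -2.
Before the if: ((k <= 3*s - 7 ==> k > s + 11) ==> s > -2) && ((!(k <= 3*s - 7 ==> k > s + 11)) ==> (2*k <= -3 && k >= 2 && s > -2))
Then branch requires ((!(2*s >= 3)) ==> s > -2) && (2*s >= 3 ==> (2*s <= 5 && s >= 6 && s > -2)); else branch requires forall k_1. (((k_1 <= 3*s - 7 ==> k_1 > s + 11) ==> s > -2) && ((!(k_1 <= 3*s - 7 ==> k_1 > s + 11)) ==> (2*k_1 <= -3 && k_1 >= 2 && s > -2))).
Before the if: ((k < -9 ==> 3*k >= -4) ==> (((!(2*s >= 3)) ==> s > -2) && (2*s >= 3 ==> (2*s <= 5 && s >= 6 && s > -2)))) && ((!(k < -9 ==> 3*k >= -4)) ==> (forall k_1. (((k_1 <= 3*s - 7 ==> k_1 > s + 11) ==> s > -2) && ((!(k_1 <= 3*s - 7 ==> k_1 > s + 11)) ==> (2*k_1 <= -3 && k_1 >= 2 && s > -2)))))
Answer: WP = ((k < -9 ==> 3*k >= -4) ==> (((!(2*s >= 3)) ==> s > -2) && (2*s >= 3 ==> (2*s <= 5 && s >= 6 && s > -2)))) && ((!(k < -9 ==> 3*k >= -4)) ==> (forall k_1. (((k_1 <= 3*s - 7 ==> k_1 > s + 11) ==> s > -2) && ((!(k_1 <= 3*s - 7 ==> k_1 > s + 11)) ==> (2*k_1 <= -3 && k_1 >= 2 && s > -2)))))
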